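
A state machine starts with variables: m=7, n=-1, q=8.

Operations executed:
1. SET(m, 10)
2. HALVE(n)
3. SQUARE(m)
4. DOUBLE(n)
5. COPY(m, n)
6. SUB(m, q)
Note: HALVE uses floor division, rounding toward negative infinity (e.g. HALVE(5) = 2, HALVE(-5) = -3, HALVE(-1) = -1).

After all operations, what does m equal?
m = -10

Tracing execution:
Step 1: SET(m, 10) → m = 10
Step 2: HALVE(n) → m = 10
Step 3: SQUARE(m) → m = 100
Step 4: DOUBLE(n) → m = 100
Step 5: COPY(m, n) → m = -2
Step 6: SUB(m, q) → m = -10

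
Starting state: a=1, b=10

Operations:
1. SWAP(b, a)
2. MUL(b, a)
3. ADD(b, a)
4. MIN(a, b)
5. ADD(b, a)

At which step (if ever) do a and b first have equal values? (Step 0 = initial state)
Step 2

a and b first become equal after step 2.

Comparing values at each step:
Initial: a=1, b=10
After step 1: a=10, b=1
After step 2: a=10, b=10 ← equal!
After step 3: a=10, b=20
After step 4: a=10, b=20
After step 5: a=10, b=30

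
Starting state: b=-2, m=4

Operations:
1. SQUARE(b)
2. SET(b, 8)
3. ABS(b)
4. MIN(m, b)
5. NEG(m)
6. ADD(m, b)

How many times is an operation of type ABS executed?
1

Counting ABS operations:
Step 3: ABS(b) ← ABS
Total: 1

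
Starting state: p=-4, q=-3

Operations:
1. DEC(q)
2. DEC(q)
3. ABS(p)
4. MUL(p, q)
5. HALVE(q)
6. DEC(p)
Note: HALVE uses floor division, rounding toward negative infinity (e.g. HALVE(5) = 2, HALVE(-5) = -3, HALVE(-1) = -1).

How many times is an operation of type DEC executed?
3

Counting DEC operations:
Step 1: DEC(q) ← DEC
Step 2: DEC(q) ← DEC
Step 6: DEC(p) ← DEC
Total: 3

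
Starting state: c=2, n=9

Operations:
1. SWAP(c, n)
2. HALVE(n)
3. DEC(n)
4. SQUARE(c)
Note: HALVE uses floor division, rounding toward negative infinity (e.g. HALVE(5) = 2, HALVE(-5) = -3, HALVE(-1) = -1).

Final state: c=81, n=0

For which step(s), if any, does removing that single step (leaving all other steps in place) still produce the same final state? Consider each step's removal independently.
None - removing any single step changes the final result

Testing removal of each single step:
Without step 1: final = c=4, n=3 (different)
Without step 2: final = c=81, n=1 (different)
Without step 3: final = c=81, n=1 (different)
Without step 4: final = c=9, n=0 (different)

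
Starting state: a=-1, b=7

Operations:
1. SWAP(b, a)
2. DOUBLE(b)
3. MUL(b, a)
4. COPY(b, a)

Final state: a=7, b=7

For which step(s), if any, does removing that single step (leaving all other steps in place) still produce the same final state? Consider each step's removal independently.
Step(s) 2, 3

Testing removal of each single step:
Without step 1: final = a=-1, b=-1 (different)
Without step 2: final = a=7, b=7 (same)
Without step 3: final = a=7, b=7 (same)
Without step 4: final = a=7, b=-14 (different)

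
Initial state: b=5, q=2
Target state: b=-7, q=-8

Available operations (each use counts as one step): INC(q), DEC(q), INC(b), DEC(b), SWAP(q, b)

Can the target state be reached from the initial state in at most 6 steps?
No

The target state cannot be reached within 6 steps.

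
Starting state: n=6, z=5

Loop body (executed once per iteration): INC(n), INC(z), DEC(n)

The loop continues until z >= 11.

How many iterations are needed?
6

Tracing iterations:
Initial: n=6, z=5
After iteration 1: n=6, z=6
After iteration 2: n=6, z=7
After iteration 3: n=6, z=8
After iteration 4: n=6, z=9
After iteration 5: n=6, z=10
After iteration 6: n=6, z=11
z >= 11 now holds, so the loop exits after 6 iterations.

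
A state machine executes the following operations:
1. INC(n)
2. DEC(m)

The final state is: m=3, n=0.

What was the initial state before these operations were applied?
m=4, n=-1

Working backwards:
Final state: m=3, n=0
Before step 2 (DEC(m)): m=4, n=0
Before step 1 (INC(n)): m=4, n=-1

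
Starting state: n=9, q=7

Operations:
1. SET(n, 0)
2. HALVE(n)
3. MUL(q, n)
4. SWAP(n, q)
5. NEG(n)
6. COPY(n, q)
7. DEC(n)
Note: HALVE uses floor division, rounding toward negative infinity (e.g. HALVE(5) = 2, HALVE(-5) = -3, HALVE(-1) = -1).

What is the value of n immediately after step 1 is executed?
n = 0

Tracing n through execution:
Initial: n = 9
After step 1 (SET(n, 0)): n = 0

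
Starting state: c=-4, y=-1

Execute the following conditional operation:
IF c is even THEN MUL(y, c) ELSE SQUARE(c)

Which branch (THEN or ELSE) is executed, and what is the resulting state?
Branch: THEN, Final state: c=-4, y=4

Evaluating condition: c is even
Condition is True, so THEN branch executes
After MUL(y, c): c=-4, y=4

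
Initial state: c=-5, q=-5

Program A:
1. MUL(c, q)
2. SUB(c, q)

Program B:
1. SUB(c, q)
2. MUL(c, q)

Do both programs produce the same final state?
No

Program A final state: c=30, q=-5
Program B final state: c=0, q=-5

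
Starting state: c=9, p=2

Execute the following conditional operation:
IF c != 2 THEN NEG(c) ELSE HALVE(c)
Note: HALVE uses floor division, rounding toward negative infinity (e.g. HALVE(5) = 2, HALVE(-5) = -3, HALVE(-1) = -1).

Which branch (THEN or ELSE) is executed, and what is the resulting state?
Branch: THEN, Final state: c=-9, p=2

Evaluating condition: c != 2
c = 9
Condition is True, so THEN branch executes
After NEG(c): c=-9, p=2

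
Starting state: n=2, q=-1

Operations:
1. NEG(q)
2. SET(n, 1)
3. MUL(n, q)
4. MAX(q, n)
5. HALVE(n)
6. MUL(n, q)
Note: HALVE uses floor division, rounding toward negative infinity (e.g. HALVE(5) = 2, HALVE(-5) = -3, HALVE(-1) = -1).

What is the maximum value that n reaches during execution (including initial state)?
2

Values of n at each step:
Initial: n = 2 ← maximum
After step 1: n = 2
After step 2: n = 1
After step 3: n = 1
After step 4: n = 1
After step 5: n = 0
After step 6: n = 0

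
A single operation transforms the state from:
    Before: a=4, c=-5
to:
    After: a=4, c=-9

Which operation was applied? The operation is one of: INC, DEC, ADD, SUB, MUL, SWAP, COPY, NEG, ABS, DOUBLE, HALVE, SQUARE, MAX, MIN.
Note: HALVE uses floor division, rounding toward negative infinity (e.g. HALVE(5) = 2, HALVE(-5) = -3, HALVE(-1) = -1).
SUB(c, a)

Analyzing the change:
Before: a=4, c=-5
After: a=4, c=-9
Variable c changed from -5 to -9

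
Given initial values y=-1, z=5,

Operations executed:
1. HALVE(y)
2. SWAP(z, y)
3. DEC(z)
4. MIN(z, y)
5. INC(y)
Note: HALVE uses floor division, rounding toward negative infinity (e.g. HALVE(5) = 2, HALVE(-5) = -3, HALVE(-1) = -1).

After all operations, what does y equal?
y = 6

Tracing execution:
Step 1: HALVE(y) → y = -1
Step 2: SWAP(z, y) → y = 5
Step 3: DEC(z) → y = 5
Step 4: MIN(z, y) → y = 5
Step 5: INC(y) → y = 6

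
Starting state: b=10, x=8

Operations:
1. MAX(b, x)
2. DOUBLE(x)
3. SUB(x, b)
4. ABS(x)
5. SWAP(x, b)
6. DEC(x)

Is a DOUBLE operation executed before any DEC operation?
Yes

First DOUBLE: step 2
First DEC: step 6
Since 2 < 6, DOUBLE comes first.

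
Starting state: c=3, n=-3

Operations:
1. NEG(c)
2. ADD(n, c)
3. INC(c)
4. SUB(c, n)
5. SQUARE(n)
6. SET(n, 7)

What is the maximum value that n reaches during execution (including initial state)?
36

Values of n at each step:
Initial: n = -3
After step 1: n = -3
After step 2: n = -6
After step 3: n = -6
After step 4: n = -6
After step 5: n = 36 ← maximum
After step 6: n = 7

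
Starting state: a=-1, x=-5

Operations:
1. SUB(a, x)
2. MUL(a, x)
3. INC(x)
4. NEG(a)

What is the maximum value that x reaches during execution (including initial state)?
-4

Values of x at each step:
Initial: x = -5
After step 1: x = -5
After step 2: x = -5
After step 3: x = -4 ← maximum
After step 4: x = -4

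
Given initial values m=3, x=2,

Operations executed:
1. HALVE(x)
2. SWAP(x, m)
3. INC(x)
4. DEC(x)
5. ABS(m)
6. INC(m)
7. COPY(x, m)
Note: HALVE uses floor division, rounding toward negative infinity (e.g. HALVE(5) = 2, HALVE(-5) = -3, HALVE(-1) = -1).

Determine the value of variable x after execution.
x = 2

Tracing execution:
Step 1: HALVE(x) → x = 1
Step 2: SWAP(x, m) → x = 3
Step 3: INC(x) → x = 4
Step 4: DEC(x) → x = 3
Step 5: ABS(m) → x = 3
Step 6: INC(m) → x = 3
Step 7: COPY(x, m) → x = 2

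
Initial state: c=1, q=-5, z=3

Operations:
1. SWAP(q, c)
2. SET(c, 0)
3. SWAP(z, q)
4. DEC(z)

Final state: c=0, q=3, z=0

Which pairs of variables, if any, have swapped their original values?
None

Comparing initial and final values:
q: -5 → 3
z: 3 → 0
c: 1 → 0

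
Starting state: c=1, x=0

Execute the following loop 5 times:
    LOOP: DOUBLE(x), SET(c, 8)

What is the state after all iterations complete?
c=8, x=0

Iteration trace:
Start: c=1, x=0
After iteration 1: c=8, x=0
After iteration 2: c=8, x=0
After iteration 3: c=8, x=0
After iteration 4: c=8, x=0
After iteration 5: c=8, x=0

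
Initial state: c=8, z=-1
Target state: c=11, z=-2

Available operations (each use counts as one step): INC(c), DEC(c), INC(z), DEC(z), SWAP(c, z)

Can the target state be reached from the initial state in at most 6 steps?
Yes

Path (4 steps): INC(c) → INC(c) → INC(c) → DEC(z)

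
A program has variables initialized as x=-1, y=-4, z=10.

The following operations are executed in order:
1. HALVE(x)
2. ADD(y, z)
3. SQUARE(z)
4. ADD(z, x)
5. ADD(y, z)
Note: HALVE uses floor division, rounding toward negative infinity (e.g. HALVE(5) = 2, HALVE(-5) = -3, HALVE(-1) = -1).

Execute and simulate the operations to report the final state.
{x: -1, y: 105, z: 99}

Step-by-step execution:
Initial: x=-1, y=-4, z=10
After step 1 (HALVE(x)): x=-1, y=-4, z=10
After step 2 (ADD(y, z)): x=-1, y=6, z=10
After step 3 (SQUARE(z)): x=-1, y=6, z=100
After step 4 (ADD(z, x)): x=-1, y=6, z=99
After step 5 (ADD(y, z)): x=-1, y=105, z=99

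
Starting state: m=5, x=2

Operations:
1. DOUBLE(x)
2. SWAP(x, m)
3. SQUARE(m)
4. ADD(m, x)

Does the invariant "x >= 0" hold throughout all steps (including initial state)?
Yes

The invariant holds at every step.

State at each step:
Initial: m=5, x=2
After step 1: m=5, x=4
After step 2: m=4, x=5
After step 3: m=16, x=5
After step 4: m=21, x=5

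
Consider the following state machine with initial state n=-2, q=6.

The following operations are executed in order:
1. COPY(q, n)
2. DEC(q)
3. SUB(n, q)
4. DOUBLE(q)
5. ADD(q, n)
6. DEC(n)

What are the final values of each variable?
{n: 0, q: -5}

Step-by-step execution:
Initial: n=-2, q=6
After step 1 (COPY(q, n)): n=-2, q=-2
After step 2 (DEC(q)): n=-2, q=-3
After step 3 (SUB(n, q)): n=1, q=-3
After step 4 (DOUBLE(q)): n=1, q=-6
After step 5 (ADD(q, n)): n=1, q=-5
After step 6 (DEC(n)): n=0, q=-5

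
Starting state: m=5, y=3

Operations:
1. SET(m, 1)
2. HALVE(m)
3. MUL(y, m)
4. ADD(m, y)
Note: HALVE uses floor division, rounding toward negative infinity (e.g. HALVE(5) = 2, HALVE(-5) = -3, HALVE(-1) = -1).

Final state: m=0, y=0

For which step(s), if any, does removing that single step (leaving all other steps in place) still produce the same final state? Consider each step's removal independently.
Step(s) 4

Testing removal of each single step:
Without step 1: final = m=8, y=6 (different)
Without step 2: final = m=4, y=3 (different)
Without step 3: final = m=3, y=3 (different)
Without step 4: final = m=0, y=0 (same)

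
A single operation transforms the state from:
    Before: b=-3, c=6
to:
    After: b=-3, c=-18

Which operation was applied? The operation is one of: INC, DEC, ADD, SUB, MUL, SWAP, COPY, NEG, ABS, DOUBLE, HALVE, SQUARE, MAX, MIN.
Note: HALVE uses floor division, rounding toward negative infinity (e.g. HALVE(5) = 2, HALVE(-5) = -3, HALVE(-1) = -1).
MUL(c, b)

Analyzing the change:
Before: b=-3, c=6
After: b=-3, c=-18
Variable c changed from 6 to -18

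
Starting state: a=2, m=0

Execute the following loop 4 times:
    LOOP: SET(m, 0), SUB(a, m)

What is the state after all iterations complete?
a=2, m=0

Iteration trace:
Start: a=2, m=0
After iteration 1: a=2, m=0
After iteration 2: a=2, m=0
After iteration 3: a=2, m=0
After iteration 4: a=2, m=0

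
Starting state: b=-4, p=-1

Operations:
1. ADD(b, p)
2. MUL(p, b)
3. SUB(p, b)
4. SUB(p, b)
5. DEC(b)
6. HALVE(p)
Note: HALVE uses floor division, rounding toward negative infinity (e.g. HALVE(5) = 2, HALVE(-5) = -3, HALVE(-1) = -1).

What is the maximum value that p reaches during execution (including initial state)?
15

Values of p at each step:
Initial: p = -1
After step 1: p = -1
After step 2: p = 5
After step 3: p = 10
After step 4: p = 15 ← maximum
After step 5: p = 15
After step 6: p = 7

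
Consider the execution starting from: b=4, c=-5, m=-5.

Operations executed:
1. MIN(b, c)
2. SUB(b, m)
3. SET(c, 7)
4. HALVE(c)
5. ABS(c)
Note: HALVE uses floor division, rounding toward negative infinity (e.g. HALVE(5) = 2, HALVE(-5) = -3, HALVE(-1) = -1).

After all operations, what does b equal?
b = 0

Tracing execution:
Step 1: MIN(b, c) → b = -5
Step 2: SUB(b, m) → b = 0
Step 3: SET(c, 7) → b = 0
Step 4: HALVE(c) → b = 0
Step 5: ABS(c) → b = 0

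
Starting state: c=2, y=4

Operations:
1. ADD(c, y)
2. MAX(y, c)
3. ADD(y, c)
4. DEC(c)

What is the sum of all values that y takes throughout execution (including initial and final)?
38

Values of y at each step:
Initial: y = 4
After step 1: y = 4
After step 2: y = 6
After step 3: y = 12
After step 4: y = 12
Sum = 4 + 4 + 6 + 12 + 12 = 38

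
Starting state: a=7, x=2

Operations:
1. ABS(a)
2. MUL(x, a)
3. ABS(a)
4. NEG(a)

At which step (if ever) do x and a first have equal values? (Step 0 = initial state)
Never

x and a never become equal during execution.

Comparing values at each step:
Initial: x=2, a=7
After step 1: x=2, a=7
After step 2: x=14, a=7
After step 3: x=14, a=7
After step 4: x=14, a=-7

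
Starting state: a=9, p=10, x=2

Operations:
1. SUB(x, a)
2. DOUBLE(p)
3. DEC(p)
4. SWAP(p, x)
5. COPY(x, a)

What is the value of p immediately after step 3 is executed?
p = 19

Tracing p through execution:
Initial: p = 10
After step 1 (SUB(x, a)): p = 10
After step 2 (DOUBLE(p)): p = 20
After step 3 (DEC(p)): p = 19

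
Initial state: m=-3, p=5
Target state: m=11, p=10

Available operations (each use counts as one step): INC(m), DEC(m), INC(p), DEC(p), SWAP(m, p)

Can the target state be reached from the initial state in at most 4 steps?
No

The target state cannot be reached within 4 steps.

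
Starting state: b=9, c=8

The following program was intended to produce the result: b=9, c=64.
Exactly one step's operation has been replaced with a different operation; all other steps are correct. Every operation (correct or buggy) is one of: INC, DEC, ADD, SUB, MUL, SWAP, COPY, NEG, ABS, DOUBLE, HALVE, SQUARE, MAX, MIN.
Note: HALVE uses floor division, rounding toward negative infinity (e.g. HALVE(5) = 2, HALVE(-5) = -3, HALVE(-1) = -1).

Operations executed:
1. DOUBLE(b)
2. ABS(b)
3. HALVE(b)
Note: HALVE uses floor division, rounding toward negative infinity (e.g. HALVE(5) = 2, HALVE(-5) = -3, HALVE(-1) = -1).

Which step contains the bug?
Step 2

Trace with buggy code:
Initial: b=9, c=8
After step 1: b=18, c=8
After step 2: b=18, c=8
After step 3: b=9, c=8
Actual final b=9, c=8 ≠ expected b=9, c=64.
Step 2 is the only position where a single-operation replacement can produce the expected result.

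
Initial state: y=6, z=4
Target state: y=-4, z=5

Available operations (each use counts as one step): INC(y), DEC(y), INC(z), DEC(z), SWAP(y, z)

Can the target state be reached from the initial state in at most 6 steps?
No

The target state cannot be reached within 6 steps.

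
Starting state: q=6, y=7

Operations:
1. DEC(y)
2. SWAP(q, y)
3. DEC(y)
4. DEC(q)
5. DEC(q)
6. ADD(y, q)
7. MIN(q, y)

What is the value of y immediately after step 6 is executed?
y = 9

Tracing y through execution:
Initial: y = 7
After step 1 (DEC(y)): y = 6
After step 2 (SWAP(q, y)): y = 6
After step 3 (DEC(y)): y = 5
After step 4 (DEC(q)): y = 5
After step 5 (DEC(q)): y = 5
After step 6 (ADD(y, q)): y = 9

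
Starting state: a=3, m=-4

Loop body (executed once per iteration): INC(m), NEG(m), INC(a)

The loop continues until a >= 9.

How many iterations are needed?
6

Tracing iterations:
Initial: a=3, m=-4
After iteration 1: a=4, m=3
After iteration 2: a=5, m=-4
After iteration 3: a=6, m=3
After iteration 4: a=7, m=-4
After iteration 5: a=8, m=3
After iteration 6: a=9, m=-4
a >= 9 now holds, so the loop exits after 6 iterations.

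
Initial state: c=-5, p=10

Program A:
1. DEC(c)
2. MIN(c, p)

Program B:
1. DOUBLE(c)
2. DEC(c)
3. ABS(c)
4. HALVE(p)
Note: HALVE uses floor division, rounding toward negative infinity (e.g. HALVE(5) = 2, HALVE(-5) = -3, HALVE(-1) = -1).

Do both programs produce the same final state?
No

Program A final state: c=-6, p=10
Program B final state: c=11, p=5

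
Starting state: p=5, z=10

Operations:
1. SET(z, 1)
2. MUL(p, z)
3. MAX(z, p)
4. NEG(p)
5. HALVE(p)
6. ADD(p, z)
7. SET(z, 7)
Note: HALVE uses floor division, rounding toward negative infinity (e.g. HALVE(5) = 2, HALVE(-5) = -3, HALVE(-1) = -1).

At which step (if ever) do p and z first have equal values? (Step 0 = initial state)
Step 3

p and z first become equal after step 3.

Comparing values at each step:
Initial: p=5, z=10
After step 1: p=5, z=1
After step 2: p=5, z=1
After step 3: p=5, z=5 ← equal!
After step 4: p=-5, z=5
After step 5: p=-3, z=5
After step 6: p=2, z=5
After step 7: p=2, z=7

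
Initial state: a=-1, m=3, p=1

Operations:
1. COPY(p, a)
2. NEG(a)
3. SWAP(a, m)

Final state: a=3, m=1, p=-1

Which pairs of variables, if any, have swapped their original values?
None

Comparing initial and final values:
a: -1 → 3
m: 3 → 1
p: 1 → -1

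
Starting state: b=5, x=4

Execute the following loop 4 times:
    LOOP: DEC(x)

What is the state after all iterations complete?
b=5, x=0

Iteration trace:
Start: b=5, x=4
After iteration 1: b=5, x=3
After iteration 2: b=5, x=2
After iteration 3: b=5, x=1
After iteration 4: b=5, x=0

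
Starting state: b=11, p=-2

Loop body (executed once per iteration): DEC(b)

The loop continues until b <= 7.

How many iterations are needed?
4

Tracing iterations:
Initial: b=11, p=-2
After iteration 1: b=10, p=-2
After iteration 2: b=9, p=-2
After iteration 3: b=8, p=-2
After iteration 4: b=7, p=-2
b <= 7 now holds, so the loop exits after 4 iterations.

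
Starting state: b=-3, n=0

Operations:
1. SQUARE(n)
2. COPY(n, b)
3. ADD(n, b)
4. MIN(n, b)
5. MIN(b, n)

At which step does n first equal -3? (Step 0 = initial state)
Step 2

Tracing n:
Initial: n = 0
After step 1: n = 0
After step 2: n = -3 ← first occurrence
After step 3: n = -6
After step 4: n = -6
After step 5: n = -6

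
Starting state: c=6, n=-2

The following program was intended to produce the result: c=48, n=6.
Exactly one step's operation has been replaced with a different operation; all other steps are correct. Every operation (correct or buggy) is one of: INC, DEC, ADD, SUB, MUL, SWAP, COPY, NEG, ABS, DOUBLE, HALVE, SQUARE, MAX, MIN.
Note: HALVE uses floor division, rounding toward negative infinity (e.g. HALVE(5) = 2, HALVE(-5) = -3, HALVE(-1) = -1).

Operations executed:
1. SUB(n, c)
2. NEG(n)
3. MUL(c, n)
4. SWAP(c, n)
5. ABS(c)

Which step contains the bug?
Step 3

Trace with buggy code:
Initial: c=6, n=-2
After step 1: c=6, n=-8
After step 2: c=6, n=8
After step 3: c=48, n=8
After step 4: c=8, n=48
After step 5: c=8, n=48
Actual final c=8, n=48 ≠ expected c=48, n=6.
Step 3 is the only position where a single-operation replacement can produce the expected result.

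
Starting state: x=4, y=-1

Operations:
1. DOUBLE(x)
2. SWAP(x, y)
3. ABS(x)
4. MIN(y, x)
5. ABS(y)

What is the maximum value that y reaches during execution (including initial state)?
8

Values of y at each step:
Initial: y = -1
After step 1: y = -1
After step 2: y = 8 ← maximum
After step 3: y = 8
After step 4: y = 1
After step 5: y = 1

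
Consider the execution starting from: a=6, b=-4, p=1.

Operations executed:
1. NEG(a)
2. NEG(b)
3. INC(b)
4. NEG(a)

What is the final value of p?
p = 1

Tracing execution:
Step 1: NEG(a) → p = 1
Step 2: NEG(b) → p = 1
Step 3: INC(b) → p = 1
Step 4: NEG(a) → p = 1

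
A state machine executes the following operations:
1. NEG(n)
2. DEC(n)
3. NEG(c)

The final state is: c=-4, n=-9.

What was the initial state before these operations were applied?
c=4, n=8

Working backwards:
Final state: c=-4, n=-9
Before step 3 (NEG(c)): c=4, n=-9
Before step 2 (DEC(n)): c=4, n=-8
Before step 1 (NEG(n)): c=4, n=8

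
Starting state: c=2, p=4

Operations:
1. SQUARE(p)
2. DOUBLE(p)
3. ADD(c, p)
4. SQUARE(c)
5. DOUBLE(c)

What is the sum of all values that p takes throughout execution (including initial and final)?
148

Values of p at each step:
Initial: p = 4
After step 1: p = 16
After step 2: p = 32
After step 3: p = 32
After step 4: p = 32
After step 5: p = 32
Sum = 4 + 16 + 32 + 32 + 32 + 32 = 148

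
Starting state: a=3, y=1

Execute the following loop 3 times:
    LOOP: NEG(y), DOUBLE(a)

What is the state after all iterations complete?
a=24, y=-1

Iteration trace:
Start: a=3, y=1
After iteration 1: a=6, y=-1
After iteration 2: a=12, y=1
After iteration 3: a=24, y=-1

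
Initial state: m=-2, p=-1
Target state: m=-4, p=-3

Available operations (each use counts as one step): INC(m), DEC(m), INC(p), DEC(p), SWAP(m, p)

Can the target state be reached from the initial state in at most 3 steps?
No

The target state cannot be reached within 3 steps.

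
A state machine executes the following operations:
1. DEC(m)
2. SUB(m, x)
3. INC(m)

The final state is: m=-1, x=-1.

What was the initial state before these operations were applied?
m=-2, x=-1

Working backwards:
Final state: m=-1, x=-1
Before step 3 (INC(m)): m=-2, x=-1
Before step 2 (SUB(m, x)): m=-3, x=-1
Before step 1 (DEC(m)): m=-2, x=-1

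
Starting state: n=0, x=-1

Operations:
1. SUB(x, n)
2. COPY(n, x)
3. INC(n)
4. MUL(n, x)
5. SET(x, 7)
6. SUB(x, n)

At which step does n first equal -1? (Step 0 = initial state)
Step 2

Tracing n:
Initial: n = 0
After step 1: n = 0
After step 2: n = -1 ← first occurrence
After step 3: n = 0
After step 4: n = 0
After step 5: n = 0
After step 6: n = 0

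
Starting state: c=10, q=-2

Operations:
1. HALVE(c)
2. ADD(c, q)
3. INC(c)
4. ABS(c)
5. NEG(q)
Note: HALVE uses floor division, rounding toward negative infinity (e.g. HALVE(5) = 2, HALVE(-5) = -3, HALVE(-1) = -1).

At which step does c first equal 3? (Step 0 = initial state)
Step 2

Tracing c:
Initial: c = 10
After step 1: c = 5
After step 2: c = 3 ← first occurrence
After step 3: c = 4
After step 4: c = 4
After step 5: c = 4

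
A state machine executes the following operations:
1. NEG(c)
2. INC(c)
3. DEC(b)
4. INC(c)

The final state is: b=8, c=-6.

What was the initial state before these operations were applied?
b=9, c=8

Working backwards:
Final state: b=8, c=-6
Before step 4 (INC(c)): b=8, c=-7
Before step 3 (DEC(b)): b=9, c=-7
Before step 2 (INC(c)): b=9, c=-8
Before step 1 (NEG(c)): b=9, c=8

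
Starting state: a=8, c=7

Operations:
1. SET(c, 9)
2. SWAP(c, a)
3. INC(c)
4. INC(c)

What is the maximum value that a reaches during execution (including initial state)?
9

Values of a at each step:
Initial: a = 8
After step 1: a = 8
After step 2: a = 9 ← maximum
After step 3: a = 9
After step 4: a = 9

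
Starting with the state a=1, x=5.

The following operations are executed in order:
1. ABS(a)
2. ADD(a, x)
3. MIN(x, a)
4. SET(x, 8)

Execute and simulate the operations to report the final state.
{a: 6, x: 8}

Step-by-step execution:
Initial: a=1, x=5
After step 1 (ABS(a)): a=1, x=5
After step 2 (ADD(a, x)): a=6, x=5
After step 3 (MIN(x, a)): a=6, x=5
After step 4 (SET(x, 8)): a=6, x=8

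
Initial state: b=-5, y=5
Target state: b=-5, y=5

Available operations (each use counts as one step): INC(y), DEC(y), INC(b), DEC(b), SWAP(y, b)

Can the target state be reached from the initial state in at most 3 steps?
Yes

Path (0 steps): 0 steps (already at target)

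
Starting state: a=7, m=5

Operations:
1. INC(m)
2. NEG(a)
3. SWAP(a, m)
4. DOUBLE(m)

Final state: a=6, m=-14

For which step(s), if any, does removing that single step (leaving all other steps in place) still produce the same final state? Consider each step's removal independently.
None - removing any single step changes the final result

Testing removal of each single step:
Without step 1: final = a=5, m=-14 (different)
Without step 2: final = a=6, m=14 (different)
Without step 3: final = a=-7, m=12 (different)
Without step 4: final = a=6, m=-7 (different)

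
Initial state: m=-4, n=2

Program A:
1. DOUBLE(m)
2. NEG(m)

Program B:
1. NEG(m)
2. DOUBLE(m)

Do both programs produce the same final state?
Yes

Program A final state: m=8, n=2
Program B final state: m=8, n=2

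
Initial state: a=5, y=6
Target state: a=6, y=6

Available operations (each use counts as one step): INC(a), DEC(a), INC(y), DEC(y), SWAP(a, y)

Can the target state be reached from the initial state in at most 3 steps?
Yes

Path (1 step): INC(a)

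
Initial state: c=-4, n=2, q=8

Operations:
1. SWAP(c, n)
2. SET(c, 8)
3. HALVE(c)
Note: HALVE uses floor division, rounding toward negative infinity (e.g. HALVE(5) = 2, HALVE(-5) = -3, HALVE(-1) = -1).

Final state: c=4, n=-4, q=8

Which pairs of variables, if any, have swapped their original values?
None

Comparing initial and final values:
q: 8 → 8
n: 2 → -4
c: -4 → 4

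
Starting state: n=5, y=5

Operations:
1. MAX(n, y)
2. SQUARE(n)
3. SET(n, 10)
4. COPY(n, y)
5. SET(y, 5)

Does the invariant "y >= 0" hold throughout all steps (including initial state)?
Yes

The invariant holds at every step.

State at each step:
Initial: n=5, y=5
After step 1: n=5, y=5
After step 2: n=25, y=5
After step 3: n=10, y=5
After step 4: n=5, y=5
After step 5: n=5, y=5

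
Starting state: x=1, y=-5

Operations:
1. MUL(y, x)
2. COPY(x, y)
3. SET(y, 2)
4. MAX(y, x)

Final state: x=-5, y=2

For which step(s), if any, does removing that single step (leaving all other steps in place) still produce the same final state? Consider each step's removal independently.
Step(s) 1, 4

Testing removal of each single step:
Without step 1: final = x=-5, y=2 (same)
Without step 2: final = x=1, y=2 (different)
Without step 3: final = x=-5, y=-5 (different)
Without step 4: final = x=-5, y=2 (same)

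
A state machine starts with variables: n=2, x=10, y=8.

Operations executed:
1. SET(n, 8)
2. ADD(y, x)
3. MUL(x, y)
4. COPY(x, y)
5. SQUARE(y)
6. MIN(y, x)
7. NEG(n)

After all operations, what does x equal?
x = 18

Tracing execution:
Step 1: SET(n, 8) → x = 10
Step 2: ADD(y, x) → x = 10
Step 3: MUL(x, y) → x = 180
Step 4: COPY(x, y) → x = 18
Step 5: SQUARE(y) → x = 18
Step 6: MIN(y, x) → x = 18
Step 7: NEG(n) → x = 18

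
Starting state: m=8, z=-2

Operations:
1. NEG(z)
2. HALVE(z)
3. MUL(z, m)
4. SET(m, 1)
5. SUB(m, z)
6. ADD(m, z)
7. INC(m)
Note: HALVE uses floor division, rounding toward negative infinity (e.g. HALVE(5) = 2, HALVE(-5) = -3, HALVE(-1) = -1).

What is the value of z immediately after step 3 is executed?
z = 8

Tracing z through execution:
Initial: z = -2
After step 1 (NEG(z)): z = 2
After step 2 (HALVE(z)): z = 1
After step 3 (MUL(z, m)): z = 8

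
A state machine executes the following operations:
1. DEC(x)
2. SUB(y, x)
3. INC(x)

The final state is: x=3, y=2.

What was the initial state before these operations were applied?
x=3, y=4

Working backwards:
Final state: x=3, y=2
Before step 3 (INC(x)): x=2, y=2
Before step 2 (SUB(y, x)): x=2, y=4
Before step 1 (DEC(x)): x=3, y=4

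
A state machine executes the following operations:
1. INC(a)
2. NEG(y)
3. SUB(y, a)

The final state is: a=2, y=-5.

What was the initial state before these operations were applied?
a=1, y=3

Working backwards:
Final state: a=2, y=-5
Before step 3 (SUB(y, a)): a=2, y=-3
Before step 2 (NEG(y)): a=2, y=3
Before step 1 (INC(a)): a=1, y=3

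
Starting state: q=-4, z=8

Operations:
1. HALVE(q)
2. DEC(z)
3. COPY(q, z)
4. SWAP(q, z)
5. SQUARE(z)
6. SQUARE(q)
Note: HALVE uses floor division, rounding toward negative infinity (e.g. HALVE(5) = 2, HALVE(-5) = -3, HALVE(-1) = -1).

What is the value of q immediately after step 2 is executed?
q = -2

Tracing q through execution:
Initial: q = -4
After step 1 (HALVE(q)): q = -2
After step 2 (DEC(z)): q = -2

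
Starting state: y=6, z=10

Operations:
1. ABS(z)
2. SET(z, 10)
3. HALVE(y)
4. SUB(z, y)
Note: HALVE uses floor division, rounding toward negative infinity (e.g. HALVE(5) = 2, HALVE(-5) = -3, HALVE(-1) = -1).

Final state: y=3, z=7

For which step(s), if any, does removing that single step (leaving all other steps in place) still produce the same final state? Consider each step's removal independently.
Step(s) 1, 2

Testing removal of each single step:
Without step 1: final = y=3, z=7 (same)
Without step 2: final = y=3, z=7 (same)
Without step 3: final = y=6, z=4 (different)
Without step 4: final = y=3, z=10 (different)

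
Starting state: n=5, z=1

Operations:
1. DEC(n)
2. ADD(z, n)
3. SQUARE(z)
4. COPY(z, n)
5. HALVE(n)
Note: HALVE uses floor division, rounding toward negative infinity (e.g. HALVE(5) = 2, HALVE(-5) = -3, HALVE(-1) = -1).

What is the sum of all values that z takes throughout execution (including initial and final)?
40

Values of z at each step:
Initial: z = 1
After step 1: z = 1
After step 2: z = 5
After step 3: z = 25
After step 4: z = 4
After step 5: z = 4
Sum = 1 + 1 + 5 + 25 + 4 + 4 = 40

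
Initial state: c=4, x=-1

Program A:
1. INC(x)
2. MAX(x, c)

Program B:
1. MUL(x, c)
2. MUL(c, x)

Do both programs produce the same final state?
No

Program A final state: c=4, x=4
Program B final state: c=-16, x=-4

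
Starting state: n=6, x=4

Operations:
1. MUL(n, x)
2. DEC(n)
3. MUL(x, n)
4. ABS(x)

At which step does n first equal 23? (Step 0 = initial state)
Step 2

Tracing n:
Initial: n = 6
After step 1: n = 24
After step 2: n = 23 ← first occurrence
After step 3: n = 23
After step 4: n = 23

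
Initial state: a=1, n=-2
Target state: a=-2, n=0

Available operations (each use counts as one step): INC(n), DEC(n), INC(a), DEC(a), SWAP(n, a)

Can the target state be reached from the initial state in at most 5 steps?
Yes

Path (2 steps): DEC(a) → SWAP(n, a)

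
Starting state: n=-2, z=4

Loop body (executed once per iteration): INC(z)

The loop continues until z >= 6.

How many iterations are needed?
2

Tracing iterations:
Initial: n=-2, z=4
After iteration 1: n=-2, z=5
After iteration 2: n=-2, z=6
z >= 6 now holds, so the loop exits after 2 iterations.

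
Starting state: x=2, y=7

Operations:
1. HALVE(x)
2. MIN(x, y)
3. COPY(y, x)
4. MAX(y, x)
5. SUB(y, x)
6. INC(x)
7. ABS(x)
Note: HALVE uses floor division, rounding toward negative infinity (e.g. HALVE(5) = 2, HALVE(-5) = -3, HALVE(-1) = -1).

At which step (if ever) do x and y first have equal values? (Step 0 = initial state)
Step 3

x and y first become equal after step 3.

Comparing values at each step:
Initial: x=2, y=7
After step 1: x=1, y=7
After step 2: x=1, y=7
After step 3: x=1, y=1 ← equal!
After step 4: x=1, y=1 ← equal!
After step 5: x=1, y=0
After step 6: x=2, y=0
After step 7: x=2, y=0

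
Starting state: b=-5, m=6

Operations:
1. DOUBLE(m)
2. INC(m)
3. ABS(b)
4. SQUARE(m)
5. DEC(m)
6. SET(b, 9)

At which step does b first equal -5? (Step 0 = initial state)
Step 0

Tracing b:
Initial: b = -5 ← first occurrence
After step 1: b = -5
After step 2: b = -5
After step 3: b = 5
After step 4: b = 5
After step 5: b = 5
After step 6: b = 9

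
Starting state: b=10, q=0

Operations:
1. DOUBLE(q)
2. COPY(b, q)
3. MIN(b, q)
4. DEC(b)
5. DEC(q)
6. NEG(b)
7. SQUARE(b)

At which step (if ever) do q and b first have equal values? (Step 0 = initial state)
Step 2

q and b first become equal after step 2.

Comparing values at each step:
Initial: q=0, b=10
After step 1: q=0, b=10
After step 2: q=0, b=0 ← equal!
After step 3: q=0, b=0 ← equal!
After step 4: q=0, b=-1
After step 5: q=-1, b=-1 ← equal!
After step 6: q=-1, b=1
After step 7: q=-1, b=1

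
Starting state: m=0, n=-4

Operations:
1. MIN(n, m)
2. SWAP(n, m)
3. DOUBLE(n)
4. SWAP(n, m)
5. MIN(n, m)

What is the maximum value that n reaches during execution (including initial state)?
0

Values of n at each step:
Initial: n = -4
After step 1: n = -4
After step 2: n = 0 ← maximum
After step 3: n = 0
After step 4: n = -4
After step 5: n = -4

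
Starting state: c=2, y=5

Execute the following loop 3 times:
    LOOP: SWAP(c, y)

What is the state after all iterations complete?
c=5, y=2

Iteration trace:
Start: c=2, y=5
After iteration 1: c=5, y=2
After iteration 2: c=2, y=5
After iteration 3: c=5, y=2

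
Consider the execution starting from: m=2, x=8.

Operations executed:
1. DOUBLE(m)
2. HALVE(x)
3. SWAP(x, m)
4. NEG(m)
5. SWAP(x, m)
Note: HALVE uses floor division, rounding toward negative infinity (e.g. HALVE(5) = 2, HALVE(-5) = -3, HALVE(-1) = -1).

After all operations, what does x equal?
x = -4

Tracing execution:
Step 1: DOUBLE(m) → x = 8
Step 2: HALVE(x) → x = 4
Step 3: SWAP(x, m) → x = 4
Step 4: NEG(m) → x = 4
Step 5: SWAP(x, m) → x = -4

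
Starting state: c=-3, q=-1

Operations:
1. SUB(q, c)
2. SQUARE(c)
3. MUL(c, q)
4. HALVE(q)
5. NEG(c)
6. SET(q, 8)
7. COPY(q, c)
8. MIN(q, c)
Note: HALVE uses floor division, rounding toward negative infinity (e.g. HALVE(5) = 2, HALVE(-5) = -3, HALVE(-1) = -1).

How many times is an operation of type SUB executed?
1

Counting SUB operations:
Step 1: SUB(q, c) ← SUB
Total: 1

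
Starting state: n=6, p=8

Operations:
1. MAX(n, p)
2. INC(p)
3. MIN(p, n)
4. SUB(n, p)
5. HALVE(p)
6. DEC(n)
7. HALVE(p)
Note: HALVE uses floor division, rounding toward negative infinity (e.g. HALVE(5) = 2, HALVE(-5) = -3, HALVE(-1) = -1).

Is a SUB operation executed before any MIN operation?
No

First SUB: step 4
First MIN: step 3
Since 4 > 3, MIN comes first.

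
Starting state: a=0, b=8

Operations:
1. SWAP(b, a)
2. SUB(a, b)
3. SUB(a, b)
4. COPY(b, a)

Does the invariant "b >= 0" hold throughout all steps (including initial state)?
Yes

The invariant holds at every step.

State at each step:
Initial: a=0, b=8
After step 1: a=8, b=0
After step 2: a=8, b=0
After step 3: a=8, b=0
After step 4: a=8, b=8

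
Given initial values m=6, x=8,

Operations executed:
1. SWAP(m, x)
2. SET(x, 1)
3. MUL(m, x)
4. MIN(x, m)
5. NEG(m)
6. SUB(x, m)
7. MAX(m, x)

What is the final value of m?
m = 9

Tracing execution:
Step 1: SWAP(m, x) → m = 8
Step 2: SET(x, 1) → m = 8
Step 3: MUL(m, x) → m = 8
Step 4: MIN(x, m) → m = 8
Step 5: NEG(m) → m = -8
Step 6: SUB(x, m) → m = -8
Step 7: MAX(m, x) → m = 9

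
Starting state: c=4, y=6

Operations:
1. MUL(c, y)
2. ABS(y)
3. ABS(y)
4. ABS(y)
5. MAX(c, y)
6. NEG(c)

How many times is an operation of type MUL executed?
1

Counting MUL operations:
Step 1: MUL(c, y) ← MUL
Total: 1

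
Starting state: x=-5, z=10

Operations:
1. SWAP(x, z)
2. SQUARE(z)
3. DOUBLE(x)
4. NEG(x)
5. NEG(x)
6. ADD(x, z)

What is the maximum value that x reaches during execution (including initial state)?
45

Values of x at each step:
Initial: x = -5
After step 1: x = 10
After step 2: x = 10
After step 3: x = 20
After step 4: x = -20
After step 5: x = 20
After step 6: x = 45 ← maximum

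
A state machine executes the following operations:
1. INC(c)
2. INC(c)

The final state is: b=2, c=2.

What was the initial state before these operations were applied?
b=2, c=0

Working backwards:
Final state: b=2, c=2
Before step 2 (INC(c)): b=2, c=1
Before step 1 (INC(c)): b=2, c=0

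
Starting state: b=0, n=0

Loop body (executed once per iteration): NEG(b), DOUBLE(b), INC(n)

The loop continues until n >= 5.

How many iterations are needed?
5

Tracing iterations:
Initial: b=0, n=0
After iteration 1: b=0, n=1
After iteration 2: b=0, n=2
After iteration 3: b=0, n=3
After iteration 4: b=0, n=4
After iteration 5: b=0, n=5
n >= 5 now holds, so the loop exits after 5 iterations.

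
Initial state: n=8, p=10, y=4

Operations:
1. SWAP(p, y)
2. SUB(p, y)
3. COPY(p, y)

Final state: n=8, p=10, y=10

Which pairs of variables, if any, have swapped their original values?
None

Comparing initial and final values:
p: 10 → 10
n: 8 → 8
y: 4 → 10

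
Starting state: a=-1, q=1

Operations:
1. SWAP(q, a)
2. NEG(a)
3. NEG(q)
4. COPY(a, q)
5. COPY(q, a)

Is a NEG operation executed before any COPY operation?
Yes

First NEG: step 2
First COPY: step 4
Since 2 < 4, NEG comes first.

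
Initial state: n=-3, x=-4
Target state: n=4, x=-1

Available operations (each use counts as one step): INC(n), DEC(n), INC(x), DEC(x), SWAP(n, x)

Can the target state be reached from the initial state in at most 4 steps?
No

The target state cannot be reached within 4 steps.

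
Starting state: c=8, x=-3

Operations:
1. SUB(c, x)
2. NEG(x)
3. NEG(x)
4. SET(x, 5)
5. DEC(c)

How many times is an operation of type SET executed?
1

Counting SET operations:
Step 4: SET(x, 5) ← SET
Total: 1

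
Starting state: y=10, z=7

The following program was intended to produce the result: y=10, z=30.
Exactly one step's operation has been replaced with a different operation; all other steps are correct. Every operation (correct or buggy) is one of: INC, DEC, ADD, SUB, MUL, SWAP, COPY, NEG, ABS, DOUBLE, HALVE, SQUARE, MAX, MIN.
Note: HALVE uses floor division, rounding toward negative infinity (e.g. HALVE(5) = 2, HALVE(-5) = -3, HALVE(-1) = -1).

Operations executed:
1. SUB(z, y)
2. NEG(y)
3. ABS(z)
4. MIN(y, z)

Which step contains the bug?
Step 2

Trace with buggy code:
Initial: y=10, z=7
After step 1: y=10, z=-3
After step 2: y=-10, z=-3
After step 3: y=-10, z=3
After step 4: y=-10, z=3
Actual final y=-10, z=3 ≠ expected y=10, z=30.
Step 2 is the only position where a single-operation replacement can produce the expected result.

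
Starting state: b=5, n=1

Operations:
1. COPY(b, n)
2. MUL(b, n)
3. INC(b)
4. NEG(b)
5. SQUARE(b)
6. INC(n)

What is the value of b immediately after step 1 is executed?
b = 1

Tracing b through execution:
Initial: b = 5
After step 1 (COPY(b, n)): b = 1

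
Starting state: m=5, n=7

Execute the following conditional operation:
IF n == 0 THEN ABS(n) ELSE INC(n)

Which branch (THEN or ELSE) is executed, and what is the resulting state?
Branch: ELSE, Final state: m=5, n=8

Evaluating condition: n == 0
n = 7
Condition is False, so ELSE branch executes
After INC(n): m=5, n=8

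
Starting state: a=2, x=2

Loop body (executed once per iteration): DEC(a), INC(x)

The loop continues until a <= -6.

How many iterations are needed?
8

Tracing iterations:
Initial: a=2, x=2
After iteration 1: a=1, x=3
After iteration 2: a=0, x=4
After iteration 3: a=-1, x=5
After iteration 4: a=-2, x=6
After iteration 5: a=-3, x=7
After iteration 6: a=-4, x=8
After iteration 7: a=-5, x=9
After iteration 8: a=-6, x=10
a <= -6 now holds, so the loop exits after 8 iterations.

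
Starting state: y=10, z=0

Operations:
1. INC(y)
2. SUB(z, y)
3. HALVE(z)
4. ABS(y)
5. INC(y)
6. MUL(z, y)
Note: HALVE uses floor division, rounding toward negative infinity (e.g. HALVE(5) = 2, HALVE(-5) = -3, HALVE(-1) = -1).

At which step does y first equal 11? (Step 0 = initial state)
Step 1

Tracing y:
Initial: y = 10
After step 1: y = 11 ← first occurrence
After step 2: y = 11
After step 3: y = 11
After step 4: y = 11
After step 5: y = 12
After step 6: y = 12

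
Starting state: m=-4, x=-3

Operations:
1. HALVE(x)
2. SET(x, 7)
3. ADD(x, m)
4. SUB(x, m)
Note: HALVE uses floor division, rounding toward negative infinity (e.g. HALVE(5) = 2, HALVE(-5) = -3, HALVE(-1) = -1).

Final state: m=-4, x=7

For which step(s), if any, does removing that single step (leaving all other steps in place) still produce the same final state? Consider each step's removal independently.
Step(s) 1

Testing removal of each single step:
Without step 1: final = m=-4, x=7 (same)
Without step 2: final = m=-4, x=-2 (different)
Without step 3: final = m=-4, x=11 (different)
Without step 4: final = m=-4, x=3 (different)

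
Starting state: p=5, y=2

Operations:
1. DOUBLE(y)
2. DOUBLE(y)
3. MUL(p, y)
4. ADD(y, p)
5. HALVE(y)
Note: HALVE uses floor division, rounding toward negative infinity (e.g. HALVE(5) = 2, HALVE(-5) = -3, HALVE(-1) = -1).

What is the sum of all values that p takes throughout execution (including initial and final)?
135

Values of p at each step:
Initial: p = 5
After step 1: p = 5
After step 2: p = 5
After step 3: p = 40
After step 4: p = 40
After step 5: p = 40
Sum = 5 + 5 + 5 + 40 + 40 + 40 = 135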